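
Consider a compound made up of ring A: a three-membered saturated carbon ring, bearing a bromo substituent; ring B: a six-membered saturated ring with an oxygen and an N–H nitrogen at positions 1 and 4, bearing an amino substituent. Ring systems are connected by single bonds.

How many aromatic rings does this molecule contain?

Ring A has only sp³ atoms, so it is not fully conjugated — not aromatic (cyclopropane).
Ring B has only sp³ atoms, so it is not fully conjugated — not aromatic (morpholine).
No ring is aromatic. Total: 0.

0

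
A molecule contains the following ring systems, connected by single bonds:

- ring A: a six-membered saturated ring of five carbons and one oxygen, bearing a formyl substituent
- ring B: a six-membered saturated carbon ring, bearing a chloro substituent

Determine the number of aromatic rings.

0

Ring A has only sp³ atoms, so it is not fully conjugated — not aromatic (tetrahydropyran).
Ring B has only sp³ atoms, so it is not fully conjugated — not aromatic (cyclohexane).
No ring is aromatic. Total: 0.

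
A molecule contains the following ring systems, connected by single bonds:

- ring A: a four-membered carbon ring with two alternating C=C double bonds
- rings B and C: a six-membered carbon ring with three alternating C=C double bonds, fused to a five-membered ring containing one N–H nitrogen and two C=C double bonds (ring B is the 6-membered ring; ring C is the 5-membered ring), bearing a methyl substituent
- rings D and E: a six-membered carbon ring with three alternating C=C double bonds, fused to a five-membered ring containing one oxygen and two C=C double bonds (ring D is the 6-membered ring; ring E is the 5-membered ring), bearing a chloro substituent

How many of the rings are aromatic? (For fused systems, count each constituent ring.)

Ring A has only sp² ring atoms; a planar conformation would have a fully conjugated π system of 4 electrons. But 4 = 4(1), which is 4n not 4n+2, so ring A is not aromatic (cyclobutadiene) — cyclobutadiene is antiaromatic and distorts to a rectangle.
Rings B and C form a fused bicyclic system (with one N–H) with 9 sp² atoms and 10 π electrons from ring double bonds plus a heteroatom lone pair. 10 = 4(2)+2, so the system is aromatic and both rings count as aromatic (indole).
Rings D and E form a fused bicyclic system (with one oxygen) with 9 sp² atoms and 10 π electrons from ring double bonds plus a heteroatom lone pair. 10 = 4(2)+2, so the system is aromatic and both rings count as aromatic (benzofuran).
Aromatic: B, C, D, E. Total: 4.

4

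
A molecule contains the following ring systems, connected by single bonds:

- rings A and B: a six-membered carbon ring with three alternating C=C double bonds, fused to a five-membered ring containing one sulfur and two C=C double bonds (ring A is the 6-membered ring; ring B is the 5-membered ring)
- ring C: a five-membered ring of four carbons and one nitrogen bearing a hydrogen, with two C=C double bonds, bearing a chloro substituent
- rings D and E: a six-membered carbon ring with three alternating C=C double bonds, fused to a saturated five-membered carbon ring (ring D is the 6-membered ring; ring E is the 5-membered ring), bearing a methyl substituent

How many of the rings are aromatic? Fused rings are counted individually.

4

Rings A and B form a fused bicyclic system (with one sulfur) with 9 sp² atoms and 10 π electrons from ring double bonds plus a heteroatom lone pair. 10 = 4(2)+2, so the system is aromatic and both rings count as aromatic (benzothiophene).
Ring C is planar and fully conjugated; 2 ring double bonds (4 π electrons) plus a heteroatom lone pair (2) give 6 π electrons. Since 6 = 4n+2 (n=1), ring C is aromatic (pyrrole).
Ring D is planar and fully conjugated; 3 ring double bonds give 6 π electrons. That satisfies 4n+2 with n=1, so ring D is aromatic (benzene ring).
Ring E has three sp³ carbons, so it is not fully conjugated — not aromatic (cyclopentane ring).
Aromatic: A, B, C, D. Total: 4.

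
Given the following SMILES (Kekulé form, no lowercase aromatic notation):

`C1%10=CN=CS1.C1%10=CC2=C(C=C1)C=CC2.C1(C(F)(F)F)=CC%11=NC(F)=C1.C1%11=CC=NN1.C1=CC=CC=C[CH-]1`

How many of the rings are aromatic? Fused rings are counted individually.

4

The SMILES encodes a five-membered ring with a sulfur at position 1 and a nitrogen at position 3 (in a C=N bond), with two double bonds; a six-membered carbon ring with three alternating C=C double bonds, fused to a five-membered carbon ring containing one C=C double bond and one sp³ carbon; a six-membered ring of five carbons and one nitrogen with three alternating double bonds; a five-membered ring with two adjacent nitrogens (one bearing H, one in a double bond) and two double bonds; a seven-membered all-carbon ring bearing a negative charge on one carbon, with three C=C double bonds.
The 5-membered ring with one sulfur and one =N– is fully conjugated (every ring atom contributes a p orbital); 2 ring double bonds (4 π electrons) plus a heteroatom lone pair (2) give 6 π electrons. That satisfies 4n+2 with n=1, so it is aromatic (thiazole).
The 6-membered ring is fully conjugated (every ring atom contributes a p orbital); 3 ring double bonds give 6 π electrons. That satisfies 4n+2 with n=1, so it is aromatic (benzene ring).
The 5-membered ring has one sp³ carbon, so it is not fully conjugated — not aromatic (cyclopentene ring).
The 6-membered ring with one nitrogen is planar and fully conjugated; 3 ring double bonds give 6 π electrons. Since 6 = 4n+2 (n=1), it is aromatic (pyridine).
The 5-membered ring with two adjacent nitrogens (one N–H, one =N–) is fully conjugated (every ring atom contributes a p orbital); 2 ring double bonds (4 π electrons) plus a heteroatom lone pair (2) give 6 π electrons. That satisfies 4n+2 with n=1, so it is aromatic (pyrazole).
The 7-membered ring has only sp² ring atoms; a planar conformation would have a fully conjugated π system of 8 electrons. But 8 = 4(2), which is 4n not 4n+2, so it is not aromatic (cycloheptatrienyl anion).
4 of the 6 rings are aromatic. Total: 4.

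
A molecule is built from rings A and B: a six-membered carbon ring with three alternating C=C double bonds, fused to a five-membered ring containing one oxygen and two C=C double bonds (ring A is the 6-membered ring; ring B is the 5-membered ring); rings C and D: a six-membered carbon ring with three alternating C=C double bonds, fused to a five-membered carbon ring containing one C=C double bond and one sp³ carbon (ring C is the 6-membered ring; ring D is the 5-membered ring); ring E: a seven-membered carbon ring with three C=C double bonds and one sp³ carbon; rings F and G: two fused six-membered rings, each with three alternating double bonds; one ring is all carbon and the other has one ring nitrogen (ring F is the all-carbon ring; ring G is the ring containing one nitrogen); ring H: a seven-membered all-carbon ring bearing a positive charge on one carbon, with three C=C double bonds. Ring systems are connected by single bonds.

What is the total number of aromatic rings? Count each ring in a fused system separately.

Rings A and B form a fused bicyclic system (with one oxygen) with 9 sp² atoms and 10 π electrons from ring double bonds plus a heteroatom lone pair. 10 = 4(2)+2, so the system is aromatic and both rings count as aromatic (benzofuran).
Ring C has a continuous p-orbital overlap around the ring; 3 ring double bonds give 6 π electrons. That satisfies 4n+2 with n=1, so ring C is aromatic (benzene ring).
Ring D has one sp³ carbon, so it is not fully conjugated — not aromatic (cyclopentene ring).
Ring E has one sp³ carbon, so it is not fully conjugated — not aromatic (cycloheptatriene).
Rings F and G form a fused bicyclic system (with one nitrogen) with 10 sp² atoms and 10 π electrons from ring double bonds. 10 = 4(2)+2, so the system is aromatic and both rings count as aromatic (quinoline).
Ring H has a continuous p-orbital overlap around the ring; 3 ring double bonds (6 π electrons) plus the carbocation's empty p orbital (0, but keeps the ring conjugated) give 6 π electrons. Since 6 = 4n+2 (n=1), ring H is aromatic (tropylium cation).
Aromatic: A, B, C, F, G, H. Total: 6.

6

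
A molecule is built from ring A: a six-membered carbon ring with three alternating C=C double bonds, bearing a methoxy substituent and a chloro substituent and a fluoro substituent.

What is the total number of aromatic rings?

1

Ring A is planar and fully conjugated; 3 ring double bonds give 6 π electrons. 6 = 4(1)+2, so ring A is aromatic (benzene).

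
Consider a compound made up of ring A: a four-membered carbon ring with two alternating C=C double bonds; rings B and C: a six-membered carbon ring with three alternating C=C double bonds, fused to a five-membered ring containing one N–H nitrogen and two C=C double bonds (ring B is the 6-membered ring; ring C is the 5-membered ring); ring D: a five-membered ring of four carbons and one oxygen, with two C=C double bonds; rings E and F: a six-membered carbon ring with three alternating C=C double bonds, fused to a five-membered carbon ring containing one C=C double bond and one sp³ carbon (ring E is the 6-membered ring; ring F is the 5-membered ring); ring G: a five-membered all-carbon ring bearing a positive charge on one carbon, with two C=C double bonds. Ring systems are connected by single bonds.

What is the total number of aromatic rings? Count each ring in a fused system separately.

Ring A has only sp² ring atoms; a planar conformation would have a fully conjugated π system of 4 electrons. But 4 = 4(1), which is 4n not 4n+2, so ring A is not aromatic (cyclobutadiene) — cyclobutadiene is antiaromatic and distorts to a rectangle.
Rings B and C form a fused bicyclic system (with one N–H) with 9 sp² atoms and 10 π electrons from ring double bonds plus a heteroatom lone pair. 10 = 4(2)+2, so the system is aromatic and both rings count as aromatic (indole).
Ring D is planar and fully conjugated; 2 ring double bonds (4 π electrons) plus a heteroatom lone pair (2) give 6 π electrons. That satisfies 4n+2 with n=1, so ring D is aromatic (furan).
Ring E has a continuous p-orbital overlap around the ring; 3 ring double bonds give 6 π electrons. Since 6 = 4n+2 (n=1), ring E is aromatic (benzene ring).
Ring F has one sp³ carbon, so it is not fully conjugated — not aromatic (cyclopentene ring).
Ring G has only sp² ring atoms; a planar conformation would have a fully conjugated π system of 4 electrons. But 4 = 4(1), which is 4n not 4n+2, so ring G is not aromatic (cyclopentadienyl cation).
Aromatic: B, C, D, E. Total: 4.

4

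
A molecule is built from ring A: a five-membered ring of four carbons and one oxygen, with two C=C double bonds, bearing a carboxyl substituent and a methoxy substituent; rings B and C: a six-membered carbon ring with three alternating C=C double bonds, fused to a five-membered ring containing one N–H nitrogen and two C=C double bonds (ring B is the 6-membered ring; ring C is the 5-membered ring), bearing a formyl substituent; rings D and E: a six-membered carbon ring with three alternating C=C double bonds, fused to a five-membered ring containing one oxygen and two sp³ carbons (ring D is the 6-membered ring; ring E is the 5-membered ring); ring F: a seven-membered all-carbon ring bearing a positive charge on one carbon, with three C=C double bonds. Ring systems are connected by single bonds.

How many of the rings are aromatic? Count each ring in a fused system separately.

Ring A has a continuous p-orbital overlap around the ring; 2 ring double bonds (4 π electrons) plus a heteroatom lone pair (2) give 6 π electrons. That satisfies 4n+2 with n=1, so ring A is aromatic (furan).
Rings B and C form a fused bicyclic system (with one N–H) with 9 sp² atoms and 10 π electrons from ring double bonds plus a heteroatom lone pair. 10 = 4(2)+2, so the system is aromatic and both rings count as aromatic (indole).
Ring D has a continuous p-orbital overlap around the ring; 3 ring double bonds give 6 π electrons. That satisfies 4n+2 with n=1, so ring D is aromatic (benzene ring).
Ring E has two sp³ carbons, so it is not fully conjugated — not aromatic (oxolane ring).
Ring F has a continuous p-orbital overlap around the ring; 3 ring double bonds (6 π electrons) plus the carbocation's empty p orbital (0, but keeps the ring conjugated) give 6 π electrons. 6 = 4(1)+2, so ring F is aromatic (tropylium cation).
Aromatic: A, B, C, D, F. Total: 5.

5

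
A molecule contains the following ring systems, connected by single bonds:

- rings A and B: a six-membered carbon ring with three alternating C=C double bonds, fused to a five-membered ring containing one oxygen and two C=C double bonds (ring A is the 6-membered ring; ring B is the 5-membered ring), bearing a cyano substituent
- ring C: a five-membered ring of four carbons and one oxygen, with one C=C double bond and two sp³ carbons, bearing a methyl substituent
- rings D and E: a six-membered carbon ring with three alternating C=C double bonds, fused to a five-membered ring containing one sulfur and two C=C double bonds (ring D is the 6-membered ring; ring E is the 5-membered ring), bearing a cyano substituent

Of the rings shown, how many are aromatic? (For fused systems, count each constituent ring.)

Rings A and B form a fused bicyclic system (with one oxygen) with 9 sp² atoms and 10 π electrons from ring double bonds plus a heteroatom lone pair. 10 = 4(2)+2, so the system is aromatic and both rings count as aromatic (benzofuran).
Ring C has two sp³ carbons, so it is not fully conjugated — not aromatic (2,3-dihydrofuran).
Rings D and E form a fused bicyclic system (with one sulfur) with 9 sp² atoms and 10 π electrons from ring double bonds plus a heteroatom lone pair. 10 = 4(2)+2, so the system is aromatic and both rings count as aromatic (benzothiophene).
Aromatic: A, B, D, E. Total: 4.

4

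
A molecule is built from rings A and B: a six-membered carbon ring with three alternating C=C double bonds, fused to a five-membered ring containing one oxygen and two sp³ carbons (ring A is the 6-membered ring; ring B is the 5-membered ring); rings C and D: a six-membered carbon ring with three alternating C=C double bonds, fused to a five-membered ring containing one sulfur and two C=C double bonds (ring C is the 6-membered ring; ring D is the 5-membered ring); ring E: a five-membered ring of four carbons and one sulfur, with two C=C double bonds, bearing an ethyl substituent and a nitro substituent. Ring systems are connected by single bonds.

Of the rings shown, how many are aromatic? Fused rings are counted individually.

4

Ring A has a continuous p-orbital overlap around the ring; 3 ring double bonds give 6 π electrons. Since 6 = 4n+2 (n=1), ring A is aromatic (benzene ring).
Ring B has two sp³ carbons, so it is not fully conjugated — not aromatic (oxolane ring).
Rings C and D form a fused bicyclic system (with one sulfur) with 9 sp² atoms and 10 π electrons from ring double bonds plus a heteroatom lone pair. 10 = 4(2)+2, so the system is aromatic and both rings count as aromatic (benzothiophene).
Ring E is planar and fully conjugated; 2 ring double bonds (4 π electrons) plus a heteroatom lone pair (2) give 6 π electrons. That satisfies 4n+2 with n=1, so ring E is aromatic (thiophene).
Aromatic: A, C, D, E. Total: 4.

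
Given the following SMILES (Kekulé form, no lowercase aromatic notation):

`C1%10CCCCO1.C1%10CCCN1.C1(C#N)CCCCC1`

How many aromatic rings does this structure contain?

The SMILES encodes a six-membered saturated ring of five carbons and one oxygen; a five-membered saturated ring of four carbons and one N–H nitrogen; a six-membered saturated carbon ring.
The 6-membered ring with one oxygen has only sp³ atoms, so it is not fully conjugated — not aromatic (tetrahydropyran).
The 5-membered ring with one N–H has only sp³ atoms, so it is not fully conjugated — not aromatic (pyrrolidine).
The 6-membered ring has only sp³ atoms, so it is not fully conjugated — not aromatic (cyclohexane).
None of the rings are aromatic. Total: 0.

0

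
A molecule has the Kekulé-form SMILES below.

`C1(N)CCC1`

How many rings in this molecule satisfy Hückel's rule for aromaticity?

0

The SMILES encodes a four-membered saturated carbon ring.
The 4-membered ring has only sp³ atoms, so it is not fully conjugated — not aromatic (cyclobutane).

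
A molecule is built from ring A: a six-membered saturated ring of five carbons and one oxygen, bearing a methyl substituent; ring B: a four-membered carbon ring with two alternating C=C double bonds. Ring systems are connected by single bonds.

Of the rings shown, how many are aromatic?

0

Ring A has only sp³ atoms, so it is not fully conjugated — not aromatic (tetrahydropyran).
Ring B has only sp² ring atoms; a planar conformation would have a fully conjugated π system of 4 electrons. But 4 = 4(1), which is 4n not 4n+2, so ring B is not aromatic (cyclobutadiene) — cyclobutadiene is antiaromatic and distorts to a rectangle.
No ring is aromatic. Total: 0.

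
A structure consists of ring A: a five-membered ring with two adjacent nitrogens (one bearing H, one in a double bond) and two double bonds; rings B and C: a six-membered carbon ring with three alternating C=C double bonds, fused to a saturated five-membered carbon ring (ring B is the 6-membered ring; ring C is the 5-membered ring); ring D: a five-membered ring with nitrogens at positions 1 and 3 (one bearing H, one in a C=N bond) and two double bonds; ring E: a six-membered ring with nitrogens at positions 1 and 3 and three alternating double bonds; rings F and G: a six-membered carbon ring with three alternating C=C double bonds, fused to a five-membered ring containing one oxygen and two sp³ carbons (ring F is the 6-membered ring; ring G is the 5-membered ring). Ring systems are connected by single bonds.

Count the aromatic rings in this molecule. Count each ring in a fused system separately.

Ring A has a continuous p-orbital overlap around the ring; 2 ring double bonds (4 π electrons) plus a heteroatom lone pair (2) give 6 π electrons. Since 6 = 4n+2 (n=1), ring A is aromatic (pyrazole).
Ring B is planar and fully conjugated; 3 ring double bonds give 6 π electrons. Since 6 = 4n+2 (n=1), ring B is aromatic (benzene ring).
Ring C has three sp³ carbons, so it is not fully conjugated — not aromatic (cyclopentane ring).
Ring D is planar and fully conjugated; 2 ring double bonds (4 π electrons) plus a heteroatom lone pair (2) give 6 π electrons. Since 6 = 4n+2 (n=1), ring D is aromatic (imidazole).
Ring E is fully conjugated (every ring atom contributes a p orbital); 3 ring double bonds give 6 π electrons. That satisfies 4n+2 with n=1, so ring E is aromatic (pyrimidine).
Ring F has a continuous p-orbital overlap around the ring; 3 ring double bonds give 6 π electrons. 6 = 4(1)+2, so ring F is aromatic (benzene ring).
Ring G has two sp³ carbons, so it is not fully conjugated — not aromatic (oxolane ring).
Aromatic: A, B, D, E, F. Total: 5.

5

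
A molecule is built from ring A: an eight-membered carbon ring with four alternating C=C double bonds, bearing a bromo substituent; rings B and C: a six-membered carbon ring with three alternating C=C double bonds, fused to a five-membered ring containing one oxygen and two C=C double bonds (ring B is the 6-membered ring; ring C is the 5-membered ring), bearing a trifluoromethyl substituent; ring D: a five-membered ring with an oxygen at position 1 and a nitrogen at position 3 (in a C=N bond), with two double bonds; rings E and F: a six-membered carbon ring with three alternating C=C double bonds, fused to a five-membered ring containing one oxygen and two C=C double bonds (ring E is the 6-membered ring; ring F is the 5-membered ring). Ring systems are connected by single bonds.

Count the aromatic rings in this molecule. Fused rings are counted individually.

5

Ring A has only sp² ring atoms; a planar conformation would have a fully conjugated π system of 8 electrons. But 8 = 4(2), which is 4n not 4n+2, so ring A is not aromatic (cyclooctatetraene) — cyclooctatetraene distorts into a non-planar tub to avoid antiaromaticity.
Rings B and C form a fused bicyclic system (with one oxygen) with 9 sp² atoms and 10 π electrons from ring double bonds plus a heteroatom lone pair. 10 = 4(2)+2, so the system is aromatic and both rings count as aromatic (benzofuran).
Ring D is planar and fully conjugated; 2 ring double bonds (4 π electrons) plus a heteroatom lone pair (2) give 6 π electrons. Since 6 = 4n+2 (n=1), ring D is aromatic (oxazole).
Rings E and F form a fused bicyclic system (with one oxygen) with 9 sp² atoms and 10 π electrons from ring double bonds plus a heteroatom lone pair. 10 = 4(2)+2, so the system is aromatic and both rings count as aromatic (benzofuran).
Aromatic: B, C, D, E, F. Total: 5.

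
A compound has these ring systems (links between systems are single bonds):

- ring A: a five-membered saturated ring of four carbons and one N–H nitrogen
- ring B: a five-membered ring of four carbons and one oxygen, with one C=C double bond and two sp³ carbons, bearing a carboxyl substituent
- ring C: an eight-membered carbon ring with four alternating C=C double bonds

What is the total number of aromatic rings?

0

Ring A has only sp³ atoms, so it is not fully conjugated — not aromatic (pyrrolidine).
Ring B has two sp³ carbons, so it is not fully conjugated — not aromatic (2,3-dihydrofuran).
Ring C has only sp² ring atoms; a planar conformation would have a fully conjugated π system of 8 electrons. But 8 = 4(2), which is 4n not 4n+2, so ring C is not aromatic (cyclooctatetraene) — cyclooctatetraene distorts into a non-planar tub to avoid antiaromaticity.
No ring is aromatic. Total: 0.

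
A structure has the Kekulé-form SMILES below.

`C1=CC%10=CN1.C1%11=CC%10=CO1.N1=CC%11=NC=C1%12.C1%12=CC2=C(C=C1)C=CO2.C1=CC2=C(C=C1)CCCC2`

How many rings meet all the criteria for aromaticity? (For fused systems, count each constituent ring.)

The SMILES encodes a five-membered ring of four carbons and one nitrogen bearing a hydrogen, with two C=C double bonds; a five-membered ring of four carbons and one oxygen, with two C=C double bonds; a six-membered ring with nitrogens at positions 1 and 4 and three alternating double bonds; a six-membered carbon ring with three alternating C=C double bonds, fused to a five-membered ring containing one oxygen and two C=C double bonds; a six-membered carbon ring with three alternating C=C double bonds, fused to a saturated six-membered carbon ring.
The 5-membered ring with one N–H is fully conjugated (every ring atom contributes a p orbital); 2 ring double bonds (4 π electrons) plus a heteroatom lone pair (2) give 6 π electrons. Since 6 = 4n+2 (n=1), it is aromatic (pyrrole).
The 5-membered ring with one oxygen is planar and fully conjugated; 2 ring double bonds (4 π electrons) plus a heteroatom lone pair (2) give 6 π electrons. That satisfies 4n+2 with n=1, so it is aromatic (furan).
The 6-membered ring with two nitrogens (1,4) is fully conjugated (every ring atom contributes a p orbital); 3 ring double bonds give 6 π electrons. 6 = 4(1)+2, so it is aromatic (pyrazine).
The fused 6/5-membered bicyclic (with one oxygen) is a single π system with 9 sp² atoms and 10 π electrons from ring double bonds plus a heteroatom lone pair. 10 = 4(2)+2, so the system is aromatic and both rings count as aromatic (benzofuran).
The 6-membered ring has a continuous p-orbital overlap around the ring; 3 ring double bonds give 6 π electrons. That satisfies 4n+2 with n=1, so it is aromatic (benzene ring).
The second 6-membered ring has four sp³ carbons, so it is not fully conjugated — not aromatic (cyclohexane ring).
6 of the 7 rings are aromatic. Total: 6.

6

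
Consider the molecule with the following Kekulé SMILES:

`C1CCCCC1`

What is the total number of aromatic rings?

0

The SMILES encodes a six-membered saturated carbon ring.
The 6-membered ring has only sp³ atoms, so it is not fully conjugated — not aromatic (cyclohexane).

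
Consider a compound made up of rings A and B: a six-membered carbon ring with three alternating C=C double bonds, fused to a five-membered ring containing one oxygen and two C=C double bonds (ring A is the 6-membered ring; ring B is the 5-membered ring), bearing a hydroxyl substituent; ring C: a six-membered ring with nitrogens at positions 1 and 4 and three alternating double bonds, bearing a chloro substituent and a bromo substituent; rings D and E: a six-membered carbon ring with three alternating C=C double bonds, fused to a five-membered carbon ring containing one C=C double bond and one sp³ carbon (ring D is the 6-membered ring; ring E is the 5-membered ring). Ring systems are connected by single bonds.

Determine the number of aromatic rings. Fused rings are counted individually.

Rings A and B form a fused bicyclic system (with one oxygen) with 9 sp² atoms and 10 π electrons from ring double bonds plus a heteroatom lone pair. 10 = 4(2)+2, so the system is aromatic and both rings count as aromatic (benzofuran).
Ring C is fully conjugated (every ring atom contributes a p orbital); 3 ring double bonds give 6 π electrons. 6 = 4(1)+2, so ring C is aromatic (pyrazine).
Ring D is planar and fully conjugated; 3 ring double bonds give 6 π electrons. Since 6 = 4n+2 (n=1), ring D is aromatic (benzene ring).
Ring E has one sp³ carbon, so it is not fully conjugated — not aromatic (cyclopentene ring).
Aromatic: A, B, C, D. Total: 4.

4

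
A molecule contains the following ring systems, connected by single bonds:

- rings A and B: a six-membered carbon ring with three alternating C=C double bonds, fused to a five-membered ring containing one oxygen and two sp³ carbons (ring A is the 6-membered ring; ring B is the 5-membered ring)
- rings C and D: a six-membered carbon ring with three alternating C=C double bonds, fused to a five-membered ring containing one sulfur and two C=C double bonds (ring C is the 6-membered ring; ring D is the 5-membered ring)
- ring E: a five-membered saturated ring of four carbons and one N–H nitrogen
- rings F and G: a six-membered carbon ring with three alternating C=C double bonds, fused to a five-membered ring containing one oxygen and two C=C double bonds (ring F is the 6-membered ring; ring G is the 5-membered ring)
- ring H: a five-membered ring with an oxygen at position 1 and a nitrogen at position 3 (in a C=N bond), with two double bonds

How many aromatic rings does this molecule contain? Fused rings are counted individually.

6

Ring A has a continuous p-orbital overlap around the ring; 3 ring double bonds give 6 π electrons. Since 6 = 4n+2 (n=1), ring A is aromatic (benzene ring).
Ring B has two sp³ carbons, so it is not fully conjugated — not aromatic (oxolane ring).
Rings C and D form a fused bicyclic system (with one sulfur) with 9 sp² atoms and 10 π electrons from ring double bonds plus a heteroatom lone pair. 10 = 4(2)+2, so the system is aromatic and both rings count as aromatic (benzothiophene).
Ring E has only sp³ atoms, so it is not fully conjugated — not aromatic (pyrrolidine).
Rings F and G form a fused bicyclic system (with one oxygen) with 9 sp² atoms and 10 π electrons from ring double bonds plus a heteroatom lone pair. 10 = 4(2)+2, so the system is aromatic and both rings count as aromatic (benzofuran).
Ring H is fully conjugated (every ring atom contributes a p orbital); 2 ring double bonds (4 π electrons) plus a heteroatom lone pair (2) give 6 π electrons. That satisfies 4n+2 with n=1, so ring H is aromatic (oxazole).
Aromatic: A, C, D, F, G, H. Total: 6.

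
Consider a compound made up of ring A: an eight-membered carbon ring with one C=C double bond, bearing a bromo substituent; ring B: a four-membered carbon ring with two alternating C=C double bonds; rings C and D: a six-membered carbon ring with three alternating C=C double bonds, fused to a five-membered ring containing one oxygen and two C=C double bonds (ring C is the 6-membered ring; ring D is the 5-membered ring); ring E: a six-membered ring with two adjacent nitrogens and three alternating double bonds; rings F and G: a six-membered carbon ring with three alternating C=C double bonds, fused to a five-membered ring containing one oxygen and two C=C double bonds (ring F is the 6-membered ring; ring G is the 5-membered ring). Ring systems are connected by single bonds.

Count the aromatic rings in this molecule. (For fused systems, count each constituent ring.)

Ring A has six sp³ carbons, so it is not fully conjugated — not aromatic (cyclooctene).
Ring B has only sp² ring atoms; a planar conformation would have a fully conjugated π system of 4 electrons. But 4 = 4(1), which is 4n not 4n+2, so ring B is not aromatic (cyclobutadiene) — cyclobutadiene is antiaromatic and distorts to a rectangle.
Rings C and D form a fused bicyclic system (with one oxygen) with 9 sp² atoms and 10 π electrons from ring double bonds plus a heteroatom lone pair. 10 = 4(2)+2, so the system is aromatic and both rings count as aromatic (benzofuran).
Ring E is planar and fully conjugated; 3 ring double bonds give 6 π electrons. 6 = 4(1)+2, so ring E is aromatic (pyridazine).
Rings F and G form a fused bicyclic system (with one oxygen) with 9 sp² atoms and 10 π electrons from ring double bonds plus a heteroatom lone pair. 10 = 4(2)+2, so the system is aromatic and both rings count as aromatic (benzofuran).
Aromatic: C, D, E, F, G. Total: 5.

5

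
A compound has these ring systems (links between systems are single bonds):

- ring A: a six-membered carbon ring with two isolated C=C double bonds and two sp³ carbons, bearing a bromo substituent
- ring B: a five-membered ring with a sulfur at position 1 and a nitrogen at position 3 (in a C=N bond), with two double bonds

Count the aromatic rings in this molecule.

1

Ring A has two sp³ carbons, so it is not fully conjugated — not aromatic (1,4-cyclohexadiene).
Ring B has a continuous p-orbital overlap around the ring; 2 ring double bonds (4 π electrons) plus a heteroatom lone pair (2) give 6 π electrons. Since 6 = 4n+2 (n=1), ring B is aromatic (thiazole).
Aromatic: B. Total: 1.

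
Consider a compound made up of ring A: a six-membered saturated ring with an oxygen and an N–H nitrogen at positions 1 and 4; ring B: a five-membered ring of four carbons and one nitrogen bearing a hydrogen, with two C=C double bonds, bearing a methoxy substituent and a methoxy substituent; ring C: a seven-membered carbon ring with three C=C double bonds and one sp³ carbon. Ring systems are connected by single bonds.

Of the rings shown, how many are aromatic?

Ring A has only sp³ atoms, so it is not fully conjugated — not aromatic (morpholine).
Ring B is fully conjugated (every ring atom contributes a p orbital); 2 ring double bonds (4 π electrons) plus a heteroatom lone pair (2) give 6 π electrons. That satisfies 4n+2 with n=1, so ring B is aromatic (pyrrole).
Ring C has one sp³ carbon, so it is not fully conjugated — not aromatic (cycloheptatriene).
Aromatic: B. Total: 1.

1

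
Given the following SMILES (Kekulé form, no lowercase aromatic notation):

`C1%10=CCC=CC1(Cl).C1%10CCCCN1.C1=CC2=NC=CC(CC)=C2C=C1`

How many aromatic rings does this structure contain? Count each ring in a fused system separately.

2

The SMILES encodes a six-membered carbon ring with two isolated C=C double bonds and two sp³ carbons; a six-membered saturated ring of five carbons and one N–H nitrogen; two fused six-membered rings, each with three alternating double bonds; one ring is all carbon and the other has one ring nitrogen.
The 6-membered ring has two sp³ carbons, so it is not fully conjugated — not aromatic (1,4-cyclohexadiene).
The 6-membered ring with one N–H has only sp³ atoms, so it is not fully conjugated — not aromatic (piperidine).
The fused 6/6-membered bicyclic (with one nitrogen) is a single π system with 10 sp² atoms and 10 π electrons from ring double bonds. 10 = 4(2)+2, so the system is aromatic and both rings count as aromatic (quinoline).
2 of the 4 rings are aromatic. Total: 2.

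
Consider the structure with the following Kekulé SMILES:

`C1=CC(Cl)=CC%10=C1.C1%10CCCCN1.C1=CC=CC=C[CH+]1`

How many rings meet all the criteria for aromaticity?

The SMILES encodes a six-membered carbon ring with three alternating C=C double bonds; a six-membered saturated ring of five carbons and one N–H nitrogen; a seven-membered all-carbon ring bearing a positive charge on one carbon, with three C=C double bonds.
The 6-membered ring is fully conjugated (every ring atom contributes a p orbital); 3 ring double bonds give 6 π electrons. That satisfies 4n+2 with n=1, so it is aromatic (benzene).
The 6-membered ring with one N–H has only sp³ atoms, so it is not fully conjugated — not aromatic (piperidine).
The 7-membered ring is fully conjugated (every ring atom contributes a p orbital); 3 ring double bonds (6 π electrons) plus the carbocation's empty p orbital (0, but keeps the ring conjugated) give 6 π electrons. Since 6 = 4n+2 (n=1), it is aromatic (tropylium cation).
2 of the 3 rings are aromatic. Total: 2.

2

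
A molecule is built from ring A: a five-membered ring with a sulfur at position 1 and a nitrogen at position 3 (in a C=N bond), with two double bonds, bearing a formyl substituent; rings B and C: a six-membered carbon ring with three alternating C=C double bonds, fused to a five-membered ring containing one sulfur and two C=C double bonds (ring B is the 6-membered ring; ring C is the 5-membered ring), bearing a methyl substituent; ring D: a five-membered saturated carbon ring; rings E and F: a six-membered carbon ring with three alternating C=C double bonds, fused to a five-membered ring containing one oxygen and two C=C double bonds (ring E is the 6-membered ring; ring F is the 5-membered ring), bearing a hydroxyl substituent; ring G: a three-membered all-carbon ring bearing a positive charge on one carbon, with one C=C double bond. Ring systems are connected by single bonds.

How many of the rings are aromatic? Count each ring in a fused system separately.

Ring A is fully conjugated (every ring atom contributes a p orbital); 2 ring double bonds (4 π electrons) plus a heteroatom lone pair (2) give 6 π electrons. Since 6 = 4n+2 (n=1), ring A is aromatic (thiazole).
Rings B and C form a fused bicyclic system (with one sulfur) with 9 sp² atoms and 10 π electrons from ring double bonds plus a heteroatom lone pair. 10 = 4(2)+2, so the system is aromatic and both rings count as aromatic (benzothiophene).
Ring D has only sp³ atoms, so it is not fully conjugated — not aromatic (cyclopentane).
Rings E and F form a fused bicyclic system (with one oxygen) with 9 sp² atoms and 10 π electrons from ring double bonds plus a heteroatom lone pair. 10 = 4(2)+2, so the system is aromatic and both rings count as aromatic (benzofuran).
Ring G is planar and fully conjugated; 1 ring double bond (2 π electrons) plus the carbocation's empty p orbital (0, but keeps the ring conjugated) give 2 π electrons. That satisfies 4n+2 with n=0, so ring G is aromatic (cyclopropenyl cation).
Aromatic: A, B, C, E, F, G. Total: 6.

6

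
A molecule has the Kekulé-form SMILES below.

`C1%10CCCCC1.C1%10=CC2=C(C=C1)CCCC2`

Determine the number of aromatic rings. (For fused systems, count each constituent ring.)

1

The SMILES encodes a six-membered saturated carbon ring; a six-membered carbon ring with three alternating C=C double bonds, fused to a saturated six-membered carbon ring.
The 6-membered ring has only sp³ atoms, so it is not fully conjugated — not aromatic (cyclohexane).
The second 6-membered ring has a continuous p-orbital overlap around the ring; 3 ring double bonds give 6 π electrons. Since 6 = 4n+2 (n=1), it is aromatic (benzene ring).
The third 6-membered ring has four sp³ carbons, so it is not fully conjugated — not aromatic (cyclohexane ring).
1 of the 3 rings is aromatic. Total: 1.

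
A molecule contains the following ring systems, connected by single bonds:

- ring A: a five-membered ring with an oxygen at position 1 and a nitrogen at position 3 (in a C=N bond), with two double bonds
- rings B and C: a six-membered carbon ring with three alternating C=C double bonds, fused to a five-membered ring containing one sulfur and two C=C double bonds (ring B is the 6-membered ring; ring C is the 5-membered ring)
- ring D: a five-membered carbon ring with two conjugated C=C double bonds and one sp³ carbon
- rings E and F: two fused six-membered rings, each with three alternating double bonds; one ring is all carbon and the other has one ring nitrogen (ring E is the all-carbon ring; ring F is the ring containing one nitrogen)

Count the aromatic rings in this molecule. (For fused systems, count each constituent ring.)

5

Ring A is fully conjugated (every ring atom contributes a p orbital); 2 ring double bonds (4 π electrons) plus a heteroatom lone pair (2) give 6 π electrons. That satisfies 4n+2 with n=1, so ring A is aromatic (oxazole).
Rings B and C form a fused bicyclic system (with one sulfur) with 9 sp² atoms and 10 π electrons from ring double bonds plus a heteroatom lone pair. 10 = 4(2)+2, so the system is aromatic and both rings count as aromatic (benzothiophene).
Ring D has one sp³ carbon, so it is not fully conjugated — not aromatic (cyclopentadiene).
Rings E and F form a fused bicyclic system (with one nitrogen) with 10 sp² atoms and 10 π electrons from ring double bonds. 10 = 4(2)+2, so the system is aromatic and both rings count as aromatic (quinoline).
Aromatic: A, B, C, E, F. Total: 5.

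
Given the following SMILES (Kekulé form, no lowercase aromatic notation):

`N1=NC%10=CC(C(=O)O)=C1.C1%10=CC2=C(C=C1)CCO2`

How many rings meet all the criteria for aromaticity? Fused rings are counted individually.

2

The SMILES encodes a six-membered ring with two adjacent nitrogens and three alternating double bonds; a six-membered carbon ring with three alternating C=C double bonds, fused to a five-membered ring containing one oxygen and two sp³ carbons.
The 6-membered ring with two nitrogens (1,2) is planar and fully conjugated; 3 ring double bonds give 6 π electrons. That satisfies 4n+2 with n=1, so it is aromatic (pyridazine).
The 6-membered ring is planar and fully conjugated; 3 ring double bonds give 6 π electrons. That satisfies 4n+2 with n=1, so it is aromatic (benzene ring).
The 5-membered ring with one oxygen has two sp³ carbons, so it is not fully conjugated — not aromatic (oxolane ring).
2 of the 3 rings are aromatic. Total: 2.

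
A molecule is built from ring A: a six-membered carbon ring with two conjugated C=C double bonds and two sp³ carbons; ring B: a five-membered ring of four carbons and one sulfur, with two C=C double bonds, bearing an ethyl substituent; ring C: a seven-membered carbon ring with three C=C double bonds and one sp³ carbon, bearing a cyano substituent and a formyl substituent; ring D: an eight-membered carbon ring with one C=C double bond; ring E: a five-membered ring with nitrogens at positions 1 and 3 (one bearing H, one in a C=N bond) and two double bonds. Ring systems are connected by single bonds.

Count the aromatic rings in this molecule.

Ring A has two sp³ carbons, so it is not fully conjugated — not aromatic (1,3-cyclohexadiene).
Ring B has a continuous p-orbital overlap around the ring; 2 ring double bonds (4 π electrons) plus a heteroatom lone pair (2) give 6 π electrons. Since 6 = 4n+2 (n=1), ring B is aromatic (thiophene).
Ring C has one sp³ carbon, so it is not fully conjugated — not aromatic (cycloheptatriene).
Ring D has six sp³ carbons, so it is not fully conjugated — not aromatic (cyclooctene).
Ring E is planar and fully conjugated; 2 ring double bonds (4 π electrons) plus a heteroatom lone pair (2) give 6 π electrons. 6 = 4(1)+2, so ring E is aromatic (imidazole).
Aromatic: B, E. Total: 2.

2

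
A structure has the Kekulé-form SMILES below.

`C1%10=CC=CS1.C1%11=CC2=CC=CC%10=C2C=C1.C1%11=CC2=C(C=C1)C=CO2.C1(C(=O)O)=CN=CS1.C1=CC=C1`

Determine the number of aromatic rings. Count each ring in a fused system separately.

6

The SMILES encodes a five-membered ring of four carbons and one sulfur, with two C=C double bonds; two fused six-membered carbon rings, each with three alternating C=C double bonds; a six-membered carbon ring with three alternating C=C double bonds, fused to a five-membered ring containing one oxygen and two C=C double bonds; a five-membered ring with a sulfur at position 1 and a nitrogen at position 3 (in a C=N bond), with two double bonds; a four-membered carbon ring with two alternating C=C double bonds.
The 5-membered ring with one sulfur is fully conjugated (every ring atom contributes a p orbital); 2 ring double bonds (4 π electrons) plus a heteroatom lone pair (2) give 6 π electrons. That satisfies 4n+2 with n=1, so it is aromatic (thiophene).
The fused 6/6-membered bicyclic is a single π system with 10 sp² atoms and 10 π electrons from ring double bonds. 10 = 4(2)+2, so the system is aromatic and both rings count as aromatic (naphthalene).
The fused 6/5-membered bicyclic (with one oxygen) is a single π system with 9 sp² atoms and 10 π electrons from ring double bonds plus a heteroatom lone pair. 10 = 4(2)+2, so the system is aromatic and both rings count as aromatic (benzofuran).
The 5-membered ring with one sulfur and one =N– is planar and fully conjugated; 2 ring double bonds (4 π electrons) plus a heteroatom lone pair (2) give 6 π electrons. That satisfies 4n+2 with n=1, so it is aromatic (thiazole).
The 4-membered ring has only sp² ring atoms; a planar conformation would have a fully conjugated π system of 4 electrons. But 4 = 4(1), which is 4n not 4n+2, so it is not aromatic (cyclobutadiene) — cyclobutadiene is antiaromatic and distorts to a rectangle.
6 of the 7 rings are aromatic. Total: 6.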